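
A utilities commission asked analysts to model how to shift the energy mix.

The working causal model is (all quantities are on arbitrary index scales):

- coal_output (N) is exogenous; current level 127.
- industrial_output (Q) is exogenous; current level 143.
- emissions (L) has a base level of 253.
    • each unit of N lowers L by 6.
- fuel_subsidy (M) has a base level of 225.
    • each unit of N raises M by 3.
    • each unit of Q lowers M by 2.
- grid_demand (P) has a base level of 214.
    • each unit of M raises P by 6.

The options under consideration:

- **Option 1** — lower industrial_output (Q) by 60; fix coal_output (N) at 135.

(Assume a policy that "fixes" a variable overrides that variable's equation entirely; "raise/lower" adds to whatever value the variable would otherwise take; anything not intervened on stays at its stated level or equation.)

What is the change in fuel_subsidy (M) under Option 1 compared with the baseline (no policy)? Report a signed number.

Baseline:
  N = 127
  Q = 143
  M = 225 + 3·127 − 2·143 = 320
Option 1 (Q − 60, N := 135):
  N = 135
  Q = 143 − 60 = 83
  M = 225 + 3·135 − 2·83 = 464
Change in M: 464 − 320 = 144

144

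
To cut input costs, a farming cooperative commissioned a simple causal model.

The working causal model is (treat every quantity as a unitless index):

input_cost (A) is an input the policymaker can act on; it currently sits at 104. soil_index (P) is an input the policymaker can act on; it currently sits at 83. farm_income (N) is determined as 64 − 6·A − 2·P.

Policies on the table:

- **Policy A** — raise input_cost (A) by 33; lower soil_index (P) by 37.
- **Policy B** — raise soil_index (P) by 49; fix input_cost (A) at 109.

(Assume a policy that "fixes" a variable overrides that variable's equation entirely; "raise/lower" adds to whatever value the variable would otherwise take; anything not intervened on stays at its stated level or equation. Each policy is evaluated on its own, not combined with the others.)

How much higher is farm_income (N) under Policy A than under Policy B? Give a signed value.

4

Policy A (A + 33, P − 37):
  A = 104 + 33 = 137
  P = 83 − 37 = 46
  N = 64 − 6·137 − 2·46 = -850
Policy B (P + 49, A := 109):
  A = 109
  P = 83 + 49 = 132
  N = 64 − 6·109 − 2·132 = -854
N: -850 − (-854) = 4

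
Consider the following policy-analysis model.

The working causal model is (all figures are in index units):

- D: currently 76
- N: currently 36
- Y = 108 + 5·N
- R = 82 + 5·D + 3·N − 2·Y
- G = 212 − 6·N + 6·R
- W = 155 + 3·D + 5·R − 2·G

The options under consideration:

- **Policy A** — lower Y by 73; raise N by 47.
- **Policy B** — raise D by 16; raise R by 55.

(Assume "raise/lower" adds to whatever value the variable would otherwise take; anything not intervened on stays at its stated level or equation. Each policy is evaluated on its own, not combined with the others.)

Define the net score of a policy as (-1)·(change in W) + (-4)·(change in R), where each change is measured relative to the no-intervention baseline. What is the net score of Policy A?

-1113

Baseline:
  D = 76
  N = 36
  Y = 108 + 5·36 = 288
  R = 82 + 5·76 + 3·36 − 2·288 = -6
  G = 212 − 6·36 + 6·(-6) = -40
  W = 155 + 3·76 + 5·(-6) − 2·(-40) = 433
Policy A (Y − 73, N + 47):
  D = 76
  N = 36 + 47 = 83
  Y = 108 + 5·83 (−73 from intervention) = 450
  R = 82 + 5·76 + 3·83 − 2·450 = -189
  G = 212 − 6·83 + 6·(-189) = -1420
  W = 155 + 3·76 + 5·(-189) − 2·(-1420) = 2278
ΔW = 2278 − 433 = 1845; ΔR = -189 − (-6) = -183
Score = (-1)·1845 + (-4)·(-183) = -1113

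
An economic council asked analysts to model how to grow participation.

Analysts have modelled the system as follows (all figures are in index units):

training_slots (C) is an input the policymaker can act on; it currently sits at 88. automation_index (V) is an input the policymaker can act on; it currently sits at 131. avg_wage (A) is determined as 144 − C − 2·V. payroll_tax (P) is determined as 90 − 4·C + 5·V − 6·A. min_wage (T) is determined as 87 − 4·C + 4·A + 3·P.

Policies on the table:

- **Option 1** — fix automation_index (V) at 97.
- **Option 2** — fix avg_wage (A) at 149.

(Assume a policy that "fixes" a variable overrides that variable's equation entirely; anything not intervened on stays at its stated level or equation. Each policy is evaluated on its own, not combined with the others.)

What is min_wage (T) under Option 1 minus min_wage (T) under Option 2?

3508

Option 1 (V := 97):
  C = 88
  V = 97
  A = 144 − 88 − 2·97 = -138
  P = 90 − 4·88 + 5·97 − 6·(-138) = 1051
  T = 87 − 4·88 + 4·(-138) + 3·1051 = 2336
Option 2 (A := 149):
  C = 88
  V = 131
  A = 149
  P = 90 − 4·88 + 5·131 − 6·149 = -501
  T = 87 − 4·88 + 4·149 + 3·(-501) = -1172
T: 2336 − (-1172) = 3508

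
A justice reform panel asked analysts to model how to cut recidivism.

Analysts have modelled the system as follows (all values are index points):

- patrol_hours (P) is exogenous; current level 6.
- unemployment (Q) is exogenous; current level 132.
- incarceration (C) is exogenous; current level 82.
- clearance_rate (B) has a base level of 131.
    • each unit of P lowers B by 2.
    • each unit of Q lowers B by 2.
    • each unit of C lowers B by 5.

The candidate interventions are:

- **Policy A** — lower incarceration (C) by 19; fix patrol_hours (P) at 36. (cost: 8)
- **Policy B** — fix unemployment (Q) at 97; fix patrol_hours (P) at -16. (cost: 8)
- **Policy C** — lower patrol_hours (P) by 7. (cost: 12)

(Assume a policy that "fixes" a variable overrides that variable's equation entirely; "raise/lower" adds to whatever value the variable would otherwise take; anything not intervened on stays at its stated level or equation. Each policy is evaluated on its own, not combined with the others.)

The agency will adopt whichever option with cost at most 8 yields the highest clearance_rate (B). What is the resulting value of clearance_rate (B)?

Policy A (C − 19, P := 36):
  P = 36
  Q = 132
  C = 82 − 19 = 63
  B = 131 − 2·36 − 2·132 − 5·63 = -520
Policy B (Q := 97, P := -16):
  P = -16
  Q = 97
  C = 82
  B = 131 − 2·(-16) − 2·97 − 5·82 = -441
Comparing — Policy A: B=-520, Policy B: B=-441. Highest is -441 (Policy B).

-441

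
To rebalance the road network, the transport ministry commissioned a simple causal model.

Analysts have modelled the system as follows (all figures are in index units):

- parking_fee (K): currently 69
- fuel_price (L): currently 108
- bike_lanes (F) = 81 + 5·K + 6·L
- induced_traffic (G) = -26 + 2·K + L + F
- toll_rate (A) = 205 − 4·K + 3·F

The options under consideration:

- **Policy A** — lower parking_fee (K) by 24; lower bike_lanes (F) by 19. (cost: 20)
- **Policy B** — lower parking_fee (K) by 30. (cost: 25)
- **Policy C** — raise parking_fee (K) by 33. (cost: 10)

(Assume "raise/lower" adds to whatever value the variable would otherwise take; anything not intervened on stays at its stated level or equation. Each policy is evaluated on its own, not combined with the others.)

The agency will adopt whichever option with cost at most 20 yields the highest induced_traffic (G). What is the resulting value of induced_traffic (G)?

Policy A (K − 24, F − 19):
  K = 69 − 24 = 45
  L = 108
  F = 81 + 5·45 + 6·108 (−19 from intervention) = 935
  G = -26 + 2·45 + 108 + 935 = 1107
Policy C (K + 33):
  K = 69 + 33 = 102
  L = 108
  F = 81 + 5·102 + 6·108 = 1239
  G = -26 + 2·102 + 108 + 1239 = 1525
Comparing — Policy A: G=1107, Policy C: G=1525. Highest is 1525 (Policy C).

1525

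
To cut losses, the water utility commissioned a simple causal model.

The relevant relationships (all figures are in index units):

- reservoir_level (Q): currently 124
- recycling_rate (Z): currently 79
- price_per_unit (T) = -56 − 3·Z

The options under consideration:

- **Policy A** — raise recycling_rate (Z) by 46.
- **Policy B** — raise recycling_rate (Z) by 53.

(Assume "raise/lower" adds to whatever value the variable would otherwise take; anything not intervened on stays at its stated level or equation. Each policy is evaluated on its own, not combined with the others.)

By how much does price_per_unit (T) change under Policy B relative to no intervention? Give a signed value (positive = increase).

Baseline:
  Z = 79
  T = -56 − 3·79 = -293
Policy B (Z + 53):
  Z = 79 + 53 = 132
  T = -56 − 3·132 = -452
Change in T: -452 − (-293) = -159

-159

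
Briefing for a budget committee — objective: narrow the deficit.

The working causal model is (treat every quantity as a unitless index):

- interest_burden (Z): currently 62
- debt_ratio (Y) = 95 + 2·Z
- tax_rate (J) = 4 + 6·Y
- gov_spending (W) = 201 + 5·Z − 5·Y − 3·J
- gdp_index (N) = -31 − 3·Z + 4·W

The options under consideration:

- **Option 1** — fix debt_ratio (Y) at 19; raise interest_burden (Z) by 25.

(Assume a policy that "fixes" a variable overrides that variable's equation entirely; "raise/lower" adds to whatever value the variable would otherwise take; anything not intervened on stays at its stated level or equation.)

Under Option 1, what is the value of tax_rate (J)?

118

Option 1 (Y := 19, Z + 25):
  Z = 62 + 25 = 87
  Y = 19
  J = 4 + 6·19 = 118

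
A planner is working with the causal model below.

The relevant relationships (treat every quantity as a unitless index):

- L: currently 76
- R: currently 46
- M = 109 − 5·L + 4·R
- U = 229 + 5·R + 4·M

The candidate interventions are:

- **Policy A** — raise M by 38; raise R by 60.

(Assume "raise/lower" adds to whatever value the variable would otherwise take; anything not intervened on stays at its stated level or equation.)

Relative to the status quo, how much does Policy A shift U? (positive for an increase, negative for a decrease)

1412

Baseline:
  L = 76
  R = 46
  M = 109 − 5·76 + 4·46 = -87
  U = 229 + 5·46 + 4·(-87) = 111
Policy A (M + 38, R + 60):
  L = 76
  R = 46 + 60 = 106
  M = 109 − 5·76 + 4·106 (+38 from intervention) = 191
  U = 229 + 5·106 + 4·191 = 1523
Change in U: 1523 − 111 = 1412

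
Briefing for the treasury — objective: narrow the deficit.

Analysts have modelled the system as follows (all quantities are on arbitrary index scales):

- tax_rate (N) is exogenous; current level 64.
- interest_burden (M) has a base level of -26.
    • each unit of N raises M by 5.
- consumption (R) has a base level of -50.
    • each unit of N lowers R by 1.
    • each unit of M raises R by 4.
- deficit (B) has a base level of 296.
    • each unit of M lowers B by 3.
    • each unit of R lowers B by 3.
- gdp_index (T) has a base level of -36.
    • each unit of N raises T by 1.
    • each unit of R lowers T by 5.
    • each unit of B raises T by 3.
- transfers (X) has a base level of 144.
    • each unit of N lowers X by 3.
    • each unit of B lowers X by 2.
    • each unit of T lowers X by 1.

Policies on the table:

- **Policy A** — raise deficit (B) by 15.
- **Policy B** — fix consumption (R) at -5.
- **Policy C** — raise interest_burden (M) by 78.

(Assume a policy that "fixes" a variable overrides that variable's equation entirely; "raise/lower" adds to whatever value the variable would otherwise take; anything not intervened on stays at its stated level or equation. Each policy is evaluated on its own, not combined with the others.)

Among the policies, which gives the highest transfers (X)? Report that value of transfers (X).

31504

Policy A (B + 15):
  N = 64
  M = -26 + 5·64 = 294
  R = -50 − 64 + 4·294 = 1062
  B = 296 − 3·294 − 3·1062 (+15 from intervention) = -3757
  T = -36 + 64 − 5·1062 + 3·(-3757) = -16553
  X = 144 − 3·64 − 2·(-3757) − (-16553) = 24019
Policy B (R := -5):
  N = 64
  M = -26 + 5·64 = 294
  R = -5
  B = 296 − 3·294 − 3·(-5) = -571
  T = -36 + 64 − 5·(-5) + 3·(-571) = -1660
  X = 144 − 3·64 − 2·(-571) − (-1660) = 2754
Policy C (M + 78):
  N = 64
  M = -26 + 5·64 (+78 from intervention) = 372
  R = -50 − 64 + 4·372 = 1374
  B = 296 − 3·372 − 3·1374 = -4942
  T = -36 + 64 − 5·1374 + 3·(-4942) = -21668
  X = 144 − 3·64 − 2·(-4942) − (-21668) = 31504
Comparing — Policy A: X=24019, Policy B: X=2754, Policy C: X=31504. Highest is 31504 (Policy C).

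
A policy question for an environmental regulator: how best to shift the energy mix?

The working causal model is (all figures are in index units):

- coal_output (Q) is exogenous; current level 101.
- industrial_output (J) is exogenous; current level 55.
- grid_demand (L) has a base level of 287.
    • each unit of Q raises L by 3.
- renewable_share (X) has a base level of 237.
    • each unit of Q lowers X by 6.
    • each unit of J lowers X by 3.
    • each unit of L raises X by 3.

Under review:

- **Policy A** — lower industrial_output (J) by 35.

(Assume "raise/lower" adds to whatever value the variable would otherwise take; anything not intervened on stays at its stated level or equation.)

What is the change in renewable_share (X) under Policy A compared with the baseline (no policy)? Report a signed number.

Baseline:
  Q = 101
  J = 55
  L = 287 + 3·101 = 590
  X = 237 − 6·101 − 3·55 + 3·590 = 1236
Policy A (J − 35):
  Q = 101
  J = 55 − 35 = 20
  L = 287 + 3·101 = 590
  X = 237 − 6·101 − 3·20 + 3·590 = 1341
Change in X: 1341 − 1236 = 105

105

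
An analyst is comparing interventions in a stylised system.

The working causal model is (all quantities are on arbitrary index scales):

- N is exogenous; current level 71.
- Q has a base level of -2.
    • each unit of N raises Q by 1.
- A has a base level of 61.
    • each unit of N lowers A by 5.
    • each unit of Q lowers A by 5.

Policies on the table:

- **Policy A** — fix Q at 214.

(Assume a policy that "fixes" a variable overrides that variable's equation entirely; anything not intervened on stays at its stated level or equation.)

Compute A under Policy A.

Policy A (Q := 214):
  N = 71
  Q = 214
  A = 61 − 5·71 − 5·214 = -1364

-1364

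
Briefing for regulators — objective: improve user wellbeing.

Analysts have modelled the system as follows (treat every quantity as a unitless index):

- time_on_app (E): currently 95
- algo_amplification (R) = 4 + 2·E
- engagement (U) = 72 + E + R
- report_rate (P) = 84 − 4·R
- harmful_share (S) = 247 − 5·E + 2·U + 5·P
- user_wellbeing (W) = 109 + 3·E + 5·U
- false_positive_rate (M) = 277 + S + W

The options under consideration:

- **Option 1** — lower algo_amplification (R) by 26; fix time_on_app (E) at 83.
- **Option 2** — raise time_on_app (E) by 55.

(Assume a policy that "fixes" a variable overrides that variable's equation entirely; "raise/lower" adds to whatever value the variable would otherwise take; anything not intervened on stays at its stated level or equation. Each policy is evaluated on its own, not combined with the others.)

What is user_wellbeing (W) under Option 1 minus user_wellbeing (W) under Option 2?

Option 1 (R − 26, E := 83):
  E = 83
  R = 4 + 2·83 (−26 from intervention) = 144
  U = 72 + 83 + 144 = 299
  W = 109 + 3·83 + 5·299 = 1853
Option 2 (E + 55):
  E = 95 + 55 = 150
  R = 4 + 2·150 = 304
  U = 72 + 150 + 304 = 526
  W = 109 + 3·150 + 5·526 = 3189
W: 1853 − 3189 = -1336

-1336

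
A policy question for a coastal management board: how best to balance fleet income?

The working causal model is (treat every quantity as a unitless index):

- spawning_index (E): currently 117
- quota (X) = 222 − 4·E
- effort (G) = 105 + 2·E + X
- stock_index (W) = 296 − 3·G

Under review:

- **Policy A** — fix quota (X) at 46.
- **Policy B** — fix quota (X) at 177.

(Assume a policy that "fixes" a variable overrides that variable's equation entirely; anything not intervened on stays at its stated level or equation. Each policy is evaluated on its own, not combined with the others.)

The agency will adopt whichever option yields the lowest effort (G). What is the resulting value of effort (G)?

385

Policy A (X := 46):
  E = 117
  X = 46
  G = 105 + 2·117 + 46 = 385
Policy B (X := 177):
  E = 117
  X = 177
  G = 105 + 2·117 + 177 = 516
Comparing — Policy A: G=385, Policy B: G=516. Lowest is 385 (Policy A).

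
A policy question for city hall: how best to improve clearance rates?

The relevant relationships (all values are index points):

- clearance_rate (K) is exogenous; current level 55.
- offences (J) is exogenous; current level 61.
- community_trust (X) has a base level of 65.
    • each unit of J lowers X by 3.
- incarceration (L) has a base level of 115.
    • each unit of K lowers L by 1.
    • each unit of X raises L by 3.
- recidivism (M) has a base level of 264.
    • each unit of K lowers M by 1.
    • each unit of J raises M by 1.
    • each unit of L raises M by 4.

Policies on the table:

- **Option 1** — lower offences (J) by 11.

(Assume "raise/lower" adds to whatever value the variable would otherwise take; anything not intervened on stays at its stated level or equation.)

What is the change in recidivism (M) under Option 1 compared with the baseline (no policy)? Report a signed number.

Baseline:
  K = 55
  J = 61
  X = 65 − 3·61 = -118
  L = 115 − 55 + 3·(-118) = -294
  M = 264 − 55 + 61 + 4·(-294) = -906
Option 1 (J − 11):
  K = 55
  J = 61 − 11 = 50
  X = 65 − 3·50 = -85
  L = 115 − 55 + 3·(-85) = -195
  M = 264 − 55 + 50 + 4·(-195) = -521
Change in M: -521 − (-906) = 385

385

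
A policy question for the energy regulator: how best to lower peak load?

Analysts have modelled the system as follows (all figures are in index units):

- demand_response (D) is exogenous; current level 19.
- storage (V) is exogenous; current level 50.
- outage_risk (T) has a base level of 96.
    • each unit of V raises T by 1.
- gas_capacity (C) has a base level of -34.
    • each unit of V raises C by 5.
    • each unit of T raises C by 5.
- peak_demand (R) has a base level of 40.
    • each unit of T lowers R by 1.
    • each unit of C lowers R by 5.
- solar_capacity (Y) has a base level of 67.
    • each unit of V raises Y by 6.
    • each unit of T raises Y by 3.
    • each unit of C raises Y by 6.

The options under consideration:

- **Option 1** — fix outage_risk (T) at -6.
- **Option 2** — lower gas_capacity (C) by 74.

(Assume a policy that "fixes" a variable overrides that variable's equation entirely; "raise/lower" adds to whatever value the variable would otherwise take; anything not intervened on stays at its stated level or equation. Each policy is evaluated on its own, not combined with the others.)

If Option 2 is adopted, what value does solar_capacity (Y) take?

Option 2 (C − 74):
  V = 50
  T = 96 + 50 = 146
  C = -34 + 5·50 + 5·146 (−74 from intervention) = 872
  Y = 67 + 6·50 + 3·146 + 6·872 = 6037

6037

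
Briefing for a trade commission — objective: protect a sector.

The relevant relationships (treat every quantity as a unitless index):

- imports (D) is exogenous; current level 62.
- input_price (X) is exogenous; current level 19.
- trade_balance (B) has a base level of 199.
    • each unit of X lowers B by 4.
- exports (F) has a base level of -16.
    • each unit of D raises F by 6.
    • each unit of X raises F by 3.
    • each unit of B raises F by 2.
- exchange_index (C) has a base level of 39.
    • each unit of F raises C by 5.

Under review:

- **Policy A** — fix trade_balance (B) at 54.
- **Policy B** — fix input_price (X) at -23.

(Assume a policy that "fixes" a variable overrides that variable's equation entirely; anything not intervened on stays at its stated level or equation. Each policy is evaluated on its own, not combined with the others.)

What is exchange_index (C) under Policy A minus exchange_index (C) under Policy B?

-1740

Policy A (B := 54):
  D = 62
  X = 19
  B = 54
  F = -16 + 6·62 + 3·19 + 2·54 = 521
  C = 39 + 5·521 = 2644
Policy B (X := -23):
  D = 62
  X = -23
  B = 199 − 4·(-23) = 291
  F = -16 + 6·62 + 3·(-23) + 2·291 = 869
  C = 39 + 5·869 = 4384
C: 2644 − 4384 = -1740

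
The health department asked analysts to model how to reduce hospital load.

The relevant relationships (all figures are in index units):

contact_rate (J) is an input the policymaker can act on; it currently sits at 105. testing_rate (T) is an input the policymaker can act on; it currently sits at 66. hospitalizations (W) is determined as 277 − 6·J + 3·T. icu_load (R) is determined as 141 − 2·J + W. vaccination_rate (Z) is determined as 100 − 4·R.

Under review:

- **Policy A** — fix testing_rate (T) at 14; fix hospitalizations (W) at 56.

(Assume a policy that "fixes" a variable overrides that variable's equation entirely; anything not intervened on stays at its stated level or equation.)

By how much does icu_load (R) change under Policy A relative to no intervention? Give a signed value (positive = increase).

211

Baseline:
  J = 105
  T = 66
  W = 277 − 6·105 + 3·66 = -155
  R = 141 − 2·105 + (-155) = -224
Policy A (T := 14, W := 56):
  J = 105
  T = 14
  W = 56
  R = 141 − 2·105 + 56 = -13
Change in R: -13 − (-224) = 211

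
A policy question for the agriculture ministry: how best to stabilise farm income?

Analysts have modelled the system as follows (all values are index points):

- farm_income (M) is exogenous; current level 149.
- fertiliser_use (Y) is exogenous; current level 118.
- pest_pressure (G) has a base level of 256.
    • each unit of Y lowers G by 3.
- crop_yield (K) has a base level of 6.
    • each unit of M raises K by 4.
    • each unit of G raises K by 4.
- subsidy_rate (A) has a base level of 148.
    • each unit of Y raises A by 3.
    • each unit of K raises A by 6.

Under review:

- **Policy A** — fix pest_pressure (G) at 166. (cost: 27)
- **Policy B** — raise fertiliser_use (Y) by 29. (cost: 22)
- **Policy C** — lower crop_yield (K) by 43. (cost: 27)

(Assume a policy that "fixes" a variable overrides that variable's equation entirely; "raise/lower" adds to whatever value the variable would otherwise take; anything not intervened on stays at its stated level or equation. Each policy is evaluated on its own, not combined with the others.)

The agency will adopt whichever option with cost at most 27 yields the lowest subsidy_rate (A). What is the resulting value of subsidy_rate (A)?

-239

Policy A (G := 166):
  M = 149
  Y = 118
  G = 166
  K = 6 + 4·149 + 4·166 = 1266
  A = 148 + 3·118 + 6·1266 = 8098
Policy B (Y + 29):
  M = 149
  Y = 118 + 29 = 147
  G = 256 − 3·147 = -185
  K = 6 + 4·149 + 4·(-185) = -138
  A = 148 + 3·147 + 6·(-138) = -239
Policy C (K − 43):
  M = 149
  Y = 118
  G = 256 − 3·118 = -98
  K = 6 + 4·149 + 4·(-98) (−43 from intervention) = 167
  A = 148 + 3·118 + 6·167 = 1504
Comparing — Policy A: A=8098, Policy B: A=-239, Policy C: A=1504. Lowest is -239 (Policy B).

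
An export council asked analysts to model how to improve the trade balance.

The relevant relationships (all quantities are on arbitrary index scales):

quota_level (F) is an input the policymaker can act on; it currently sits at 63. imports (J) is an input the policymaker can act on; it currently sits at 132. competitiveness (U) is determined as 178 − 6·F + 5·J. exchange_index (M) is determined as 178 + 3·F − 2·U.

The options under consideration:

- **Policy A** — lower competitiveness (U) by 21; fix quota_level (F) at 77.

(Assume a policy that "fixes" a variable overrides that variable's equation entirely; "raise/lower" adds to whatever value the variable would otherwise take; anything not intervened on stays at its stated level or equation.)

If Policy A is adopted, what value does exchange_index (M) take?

-301

Policy A (U − 21, F := 77):
  F = 77
  J = 132
  U = 178 − 6·77 + 5·132 (−21 from intervention) = 355
  M = 178 + 3·77 − 2·355 = -301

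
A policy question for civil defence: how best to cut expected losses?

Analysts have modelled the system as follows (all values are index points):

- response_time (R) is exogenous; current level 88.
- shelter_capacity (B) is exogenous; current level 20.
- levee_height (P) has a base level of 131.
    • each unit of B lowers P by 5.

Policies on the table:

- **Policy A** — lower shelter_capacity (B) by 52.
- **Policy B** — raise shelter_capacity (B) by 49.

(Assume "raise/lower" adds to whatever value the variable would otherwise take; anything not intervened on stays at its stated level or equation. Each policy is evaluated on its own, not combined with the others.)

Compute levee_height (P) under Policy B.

-214

Policy B (B + 49):
  B = 20 + 49 = 69
  P = 131 − 5·69 = -214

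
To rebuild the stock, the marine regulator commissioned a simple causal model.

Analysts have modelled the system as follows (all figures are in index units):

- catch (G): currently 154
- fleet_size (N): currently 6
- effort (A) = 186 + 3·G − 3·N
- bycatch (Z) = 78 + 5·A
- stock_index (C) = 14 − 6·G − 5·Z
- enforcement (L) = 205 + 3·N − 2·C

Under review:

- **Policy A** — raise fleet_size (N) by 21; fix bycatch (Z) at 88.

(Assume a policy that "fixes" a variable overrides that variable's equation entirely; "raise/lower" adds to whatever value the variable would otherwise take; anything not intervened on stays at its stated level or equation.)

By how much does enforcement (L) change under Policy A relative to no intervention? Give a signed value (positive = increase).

Baseline:
  G = 154
  N = 6
  A = 186 + 3·154 − 3·6 = 630
  Z = 78 + 5·630 = 3228
  C = 14 − 6·154 − 5·3228 = -17050
  L = 205 + 3·6 − 2·(-17050) = 34323
Policy A (N + 21, Z := 88):
  G = 154
  N = 6 + 21 = 27
  A = 186 + 3·154 − 3·27 = 567
  Z = 88
  C = 14 − 6·154 − 5·88 = -1350
  L = 205 + 3·27 − 2·(-1350) = 2986
Change in L: 2986 − 34323 = -31337

-31337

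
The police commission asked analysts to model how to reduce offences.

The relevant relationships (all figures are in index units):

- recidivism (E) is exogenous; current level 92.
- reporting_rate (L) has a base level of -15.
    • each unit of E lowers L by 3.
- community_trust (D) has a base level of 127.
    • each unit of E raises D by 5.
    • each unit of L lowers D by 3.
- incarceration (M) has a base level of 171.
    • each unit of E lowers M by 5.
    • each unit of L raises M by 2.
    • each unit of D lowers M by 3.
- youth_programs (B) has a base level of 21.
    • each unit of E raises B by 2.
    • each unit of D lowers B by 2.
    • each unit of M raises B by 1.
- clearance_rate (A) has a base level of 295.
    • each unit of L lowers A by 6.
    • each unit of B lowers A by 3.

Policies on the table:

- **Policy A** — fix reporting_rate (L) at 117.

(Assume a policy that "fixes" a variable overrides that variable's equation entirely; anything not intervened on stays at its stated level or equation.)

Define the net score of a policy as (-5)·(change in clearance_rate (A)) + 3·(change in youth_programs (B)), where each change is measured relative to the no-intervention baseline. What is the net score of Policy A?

137088

Baseline:
  E = 92
  L = -15 − 3·92 = -291
  D = 127 + 5·92 − 3·(-291) = 1460
  M = 171 − 5·92 + 2·(-291) − 3·1460 = -5251
  B = 21 + 2·92 − 2·1460 + (-5251) = -7966
  A = 295 − 6·(-291) − 3·(-7966) = 25939
Policy A (L := 117):
  E = 92
  L = 117
  D = 127 + 5·92 − 3·117 = 236
  M = 171 − 5·92 + 2·117 − 3·236 = -763
  B = 21 + 2·92 − 2·236 + (-763) = -1030
  A = 295 − 6·117 − 3·(-1030) = 2683
ΔA = 2683 − 25939 = -23256; ΔB = -1030 − (-7966) = 6936
Score = (-5)·(-23256) + 3·6936 = 137088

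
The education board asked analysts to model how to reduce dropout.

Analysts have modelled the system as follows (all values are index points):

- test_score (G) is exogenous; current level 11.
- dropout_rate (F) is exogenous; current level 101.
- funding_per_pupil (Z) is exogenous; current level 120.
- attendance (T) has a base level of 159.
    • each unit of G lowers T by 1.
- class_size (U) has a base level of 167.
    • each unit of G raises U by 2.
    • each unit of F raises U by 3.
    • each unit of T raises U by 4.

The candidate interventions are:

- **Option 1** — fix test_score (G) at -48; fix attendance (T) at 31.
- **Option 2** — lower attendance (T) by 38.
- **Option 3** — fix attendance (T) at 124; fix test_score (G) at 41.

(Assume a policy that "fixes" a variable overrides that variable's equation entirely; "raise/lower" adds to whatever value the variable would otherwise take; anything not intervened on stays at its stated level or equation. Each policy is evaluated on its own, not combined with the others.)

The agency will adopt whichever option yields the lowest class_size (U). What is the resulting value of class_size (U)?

498

Option 1 (G := -48, T := 31):
  G = -48
  F = 101
  T = 31
  U = 167 + 2·(-48) + 3·101 + 4·31 = 498
Option 2 (T − 38):
  G = 11
  F = 101
  T = 159 − 11 (−38 from intervention) = 110
  U = 167 + 2·11 + 3·101 + 4·110 = 932
Option 3 (T := 124, G := 41):
  G = 41
  F = 101
  T = 124
  U = 167 + 2·41 + 3·101 + 4·124 = 1048
Comparing — Option 1: U=498, Option 2: U=932, Option 3: U=1048. Lowest is 498 (Option 1).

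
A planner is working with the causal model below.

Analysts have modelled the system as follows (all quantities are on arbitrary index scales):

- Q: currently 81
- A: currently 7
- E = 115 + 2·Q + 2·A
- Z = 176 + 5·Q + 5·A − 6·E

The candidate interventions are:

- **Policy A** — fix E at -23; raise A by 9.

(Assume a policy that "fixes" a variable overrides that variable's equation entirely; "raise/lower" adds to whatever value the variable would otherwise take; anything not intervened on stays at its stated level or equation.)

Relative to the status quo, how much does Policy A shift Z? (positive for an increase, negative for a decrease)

1929

Baseline:
  Q = 81
  A = 7
  E = 115 + 2·81 + 2·7 = 291
  Z = 176 + 5·81 + 5·7 − 6·291 = -1130
Policy A (E := -23, A + 9):
  Q = 81
  A = 7 + 9 = 16
  E = -23
  Z = 176 + 5·81 + 5·16 − 6·(-23) = 799
Change in Z: 799 − (-1130) = 1929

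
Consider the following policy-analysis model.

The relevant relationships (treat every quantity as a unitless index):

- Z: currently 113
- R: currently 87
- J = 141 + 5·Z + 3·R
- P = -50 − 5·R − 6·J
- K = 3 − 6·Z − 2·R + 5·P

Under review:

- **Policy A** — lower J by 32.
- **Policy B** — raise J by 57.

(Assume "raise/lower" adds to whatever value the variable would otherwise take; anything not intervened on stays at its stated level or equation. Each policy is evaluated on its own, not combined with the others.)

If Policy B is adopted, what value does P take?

-6629

Policy B (J + 57):
  Z = 113
  R = 87
  J = 141 + 5·113 + 3·87 (+57 from intervention) = 1024
  P = -50 − 5·87 − 6·1024 = -6629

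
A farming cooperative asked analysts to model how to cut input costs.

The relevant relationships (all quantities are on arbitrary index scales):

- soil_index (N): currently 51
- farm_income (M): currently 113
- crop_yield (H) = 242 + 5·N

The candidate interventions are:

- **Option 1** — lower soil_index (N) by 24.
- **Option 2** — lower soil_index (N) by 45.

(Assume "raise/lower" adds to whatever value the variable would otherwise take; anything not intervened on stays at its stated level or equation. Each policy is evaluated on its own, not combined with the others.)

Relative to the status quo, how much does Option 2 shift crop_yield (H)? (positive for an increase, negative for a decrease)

-225

Baseline:
  N = 51
  H = 242 + 5·51 = 497
Option 2 (N − 45):
  N = 51 − 45 = 6
  H = 242 + 5·6 = 272
Change in H: 272 − 497 = -225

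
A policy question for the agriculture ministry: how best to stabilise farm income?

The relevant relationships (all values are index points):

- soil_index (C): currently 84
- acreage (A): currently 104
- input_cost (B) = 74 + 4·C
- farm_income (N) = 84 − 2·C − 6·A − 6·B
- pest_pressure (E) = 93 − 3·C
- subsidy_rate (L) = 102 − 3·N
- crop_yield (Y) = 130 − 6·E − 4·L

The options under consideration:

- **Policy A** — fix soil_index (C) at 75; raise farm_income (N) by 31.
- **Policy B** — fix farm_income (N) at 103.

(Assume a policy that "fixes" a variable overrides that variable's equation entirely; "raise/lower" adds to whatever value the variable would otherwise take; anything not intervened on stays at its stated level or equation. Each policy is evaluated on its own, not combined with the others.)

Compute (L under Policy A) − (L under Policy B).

Policy A (C := 75, N + 31):
  C = 75
  A = 104
  B = 74 + 4·75 = 374
  N = 84 − 2·75 − 6·104 − 6·374 (+31 from intervention) = -2903
  L = 102 − 3·(-2903) = 8811
Policy B (N := 103):
  C = 84
  A = 104
  B = 74 + 4·84 = 410
  N = 103
  L = 102 − 3·103 = -207
L: 8811 − (-207) = 9018

9018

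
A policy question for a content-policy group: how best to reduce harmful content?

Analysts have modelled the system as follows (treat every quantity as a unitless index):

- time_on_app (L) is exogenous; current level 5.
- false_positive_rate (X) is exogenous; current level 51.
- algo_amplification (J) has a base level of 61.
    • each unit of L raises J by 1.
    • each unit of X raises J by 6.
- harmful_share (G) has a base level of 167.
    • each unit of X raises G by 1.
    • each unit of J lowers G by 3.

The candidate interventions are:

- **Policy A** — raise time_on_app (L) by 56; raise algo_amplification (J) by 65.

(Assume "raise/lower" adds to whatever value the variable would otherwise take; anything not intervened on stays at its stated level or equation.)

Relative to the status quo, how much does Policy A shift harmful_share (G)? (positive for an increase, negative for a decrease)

Baseline:
  L = 5
  X = 51
  J = 61 + 5 + 6·51 = 372
  G = 167 + 51 − 3·372 = -898
Policy A (L + 56, J + 65):
  L = 5 + 56 = 61
  X = 51
  J = 61 + 61 + 6·51 (+65 from intervention) = 493
  G = 167 + 51 − 3·493 = -1261
Change in G: -1261 − (-898) = -363

-363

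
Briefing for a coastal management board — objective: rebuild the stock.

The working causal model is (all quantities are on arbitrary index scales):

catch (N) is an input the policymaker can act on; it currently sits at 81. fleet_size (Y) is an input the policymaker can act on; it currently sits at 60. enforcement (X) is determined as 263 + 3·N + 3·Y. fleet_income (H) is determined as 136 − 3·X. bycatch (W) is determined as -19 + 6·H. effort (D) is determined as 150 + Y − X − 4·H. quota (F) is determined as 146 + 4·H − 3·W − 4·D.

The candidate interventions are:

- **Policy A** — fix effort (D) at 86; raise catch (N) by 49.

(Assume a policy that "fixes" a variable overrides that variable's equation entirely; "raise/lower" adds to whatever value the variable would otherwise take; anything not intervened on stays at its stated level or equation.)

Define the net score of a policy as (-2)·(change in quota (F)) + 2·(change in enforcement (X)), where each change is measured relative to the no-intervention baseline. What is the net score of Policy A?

Baseline:
  N = 81
  Y = 60
  X = 263 + 3·81 + 3·60 = 686
  H = 136 − 3·686 = -1922
  W = -19 + 6·(-1922) = -11551
  D = 150 + 60 − 686 − 4·(-1922) = 7212
  F = 146 + 4·(-1922) − 3·(-11551) − 4·7212 = -1737
Policy A (D := 86, N + 49):
  N = 81 + 49 = 130
  Y = 60
  X = 263 + 3·130 + 3·60 = 833
  H = 136 − 3·833 = -2363
  W = -19 + 6·(-2363) = -14197
  D = 86
  F = 146 + 4·(-2363) − 3·(-14197) − 4·86 = 32941
ΔF = 32941 − (-1737) = 34678; ΔX = 833 − 686 = 147
Score = (-2)·34678 + 2·147 = -69062

-69062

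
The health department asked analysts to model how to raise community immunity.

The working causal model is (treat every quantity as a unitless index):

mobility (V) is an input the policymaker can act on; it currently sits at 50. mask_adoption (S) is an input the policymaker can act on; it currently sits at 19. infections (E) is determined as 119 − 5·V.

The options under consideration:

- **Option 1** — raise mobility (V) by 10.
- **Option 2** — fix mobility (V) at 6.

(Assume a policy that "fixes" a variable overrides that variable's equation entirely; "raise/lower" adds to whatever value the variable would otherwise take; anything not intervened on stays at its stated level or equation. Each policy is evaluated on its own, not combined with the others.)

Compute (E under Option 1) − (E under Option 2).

Option 1 (V + 10):
  V = 50 + 10 = 60
  E = 119 − 5·60 = -181
Option 2 (V := 6):
  V = 6
  E = 119 − 5·6 = 89
E: -181 − 89 = -270

-270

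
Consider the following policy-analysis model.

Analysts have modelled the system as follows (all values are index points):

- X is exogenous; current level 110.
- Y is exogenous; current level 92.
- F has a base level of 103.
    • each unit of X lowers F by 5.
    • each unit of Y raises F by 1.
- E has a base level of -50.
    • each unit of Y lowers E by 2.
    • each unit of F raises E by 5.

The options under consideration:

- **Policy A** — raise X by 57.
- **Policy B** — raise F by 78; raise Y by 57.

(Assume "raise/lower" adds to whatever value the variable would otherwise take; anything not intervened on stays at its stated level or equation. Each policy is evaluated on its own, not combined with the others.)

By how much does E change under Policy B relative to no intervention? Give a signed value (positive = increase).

Baseline:
  X = 110
  Y = 92
  F = 103 − 5·110 + 92 = -355
  E = -50 − 2·92 + 5·(-355) = -2009
Policy B (F + 78, Y + 57):
  X = 110
  Y = 92 + 57 = 149
  F = 103 − 5·110 + 149 (+78 from intervention) = -220
  E = -50 − 2·149 + 5·(-220) = -1448
Change in E: -1448 − (-2009) = 561

561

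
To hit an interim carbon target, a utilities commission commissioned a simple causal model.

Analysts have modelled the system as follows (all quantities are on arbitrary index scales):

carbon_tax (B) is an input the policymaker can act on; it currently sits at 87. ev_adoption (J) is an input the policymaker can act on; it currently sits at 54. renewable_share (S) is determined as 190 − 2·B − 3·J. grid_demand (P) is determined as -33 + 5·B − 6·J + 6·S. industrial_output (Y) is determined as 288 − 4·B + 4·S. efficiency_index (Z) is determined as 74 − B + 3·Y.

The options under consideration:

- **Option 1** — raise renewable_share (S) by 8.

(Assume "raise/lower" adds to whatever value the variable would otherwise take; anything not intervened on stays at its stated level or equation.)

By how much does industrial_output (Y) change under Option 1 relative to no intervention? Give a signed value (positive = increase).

Baseline:
  B = 87
  J = 54
  S = 190 − 2·87 − 3·54 = -146
  Y = 288 − 4·87 + 4·(-146) = -644
Option 1 (S + 8):
  B = 87
  J = 54
  S = 190 − 2·87 − 3·54 (+8 from intervention) = -138
  Y = 288 − 4·87 + 4·(-138) = -612
Change in Y: -612 − (-644) = 32

32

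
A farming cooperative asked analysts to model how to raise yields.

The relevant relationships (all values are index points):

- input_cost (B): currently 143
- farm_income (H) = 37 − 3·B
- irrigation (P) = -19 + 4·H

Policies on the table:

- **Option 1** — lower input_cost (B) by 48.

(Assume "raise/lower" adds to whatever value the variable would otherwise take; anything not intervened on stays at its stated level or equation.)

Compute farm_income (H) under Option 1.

-248

Option 1 (B − 48):
  B = 143 − 48 = 95
  H = 37 − 3·95 = -248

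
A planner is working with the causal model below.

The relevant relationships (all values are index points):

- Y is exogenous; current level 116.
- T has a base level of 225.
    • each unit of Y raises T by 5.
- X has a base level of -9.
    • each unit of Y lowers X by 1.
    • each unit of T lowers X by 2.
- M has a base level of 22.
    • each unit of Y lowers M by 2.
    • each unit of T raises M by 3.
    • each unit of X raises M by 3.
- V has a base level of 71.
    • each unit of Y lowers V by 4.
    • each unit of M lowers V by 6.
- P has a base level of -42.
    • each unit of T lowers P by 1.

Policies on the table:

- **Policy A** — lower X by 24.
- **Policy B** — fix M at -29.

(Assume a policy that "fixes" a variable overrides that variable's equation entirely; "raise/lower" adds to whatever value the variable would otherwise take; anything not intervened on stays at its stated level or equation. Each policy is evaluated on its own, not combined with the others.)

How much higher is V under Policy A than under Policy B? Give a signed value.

Policy A (X − 24):
  Y = 116
  T = 225 + 5·116 = 805
  X = -9 − 116 − 2·805 (−24 from intervention) = -1759
  M = 22 − 2·116 + 3·805 + 3·(-1759) = -3072
  V = 71 − 4·116 − 6·(-3072) = 18039
Policy B (M := -29):
  Y = 116
  T = 225 + 5·116 = 805
  X = -9 − 116 − 2·805 = -1735
  M = -29
  V = 71 − 4·116 − 6·(-29) = -219
V: 18039 − (-219) = 18258

18258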